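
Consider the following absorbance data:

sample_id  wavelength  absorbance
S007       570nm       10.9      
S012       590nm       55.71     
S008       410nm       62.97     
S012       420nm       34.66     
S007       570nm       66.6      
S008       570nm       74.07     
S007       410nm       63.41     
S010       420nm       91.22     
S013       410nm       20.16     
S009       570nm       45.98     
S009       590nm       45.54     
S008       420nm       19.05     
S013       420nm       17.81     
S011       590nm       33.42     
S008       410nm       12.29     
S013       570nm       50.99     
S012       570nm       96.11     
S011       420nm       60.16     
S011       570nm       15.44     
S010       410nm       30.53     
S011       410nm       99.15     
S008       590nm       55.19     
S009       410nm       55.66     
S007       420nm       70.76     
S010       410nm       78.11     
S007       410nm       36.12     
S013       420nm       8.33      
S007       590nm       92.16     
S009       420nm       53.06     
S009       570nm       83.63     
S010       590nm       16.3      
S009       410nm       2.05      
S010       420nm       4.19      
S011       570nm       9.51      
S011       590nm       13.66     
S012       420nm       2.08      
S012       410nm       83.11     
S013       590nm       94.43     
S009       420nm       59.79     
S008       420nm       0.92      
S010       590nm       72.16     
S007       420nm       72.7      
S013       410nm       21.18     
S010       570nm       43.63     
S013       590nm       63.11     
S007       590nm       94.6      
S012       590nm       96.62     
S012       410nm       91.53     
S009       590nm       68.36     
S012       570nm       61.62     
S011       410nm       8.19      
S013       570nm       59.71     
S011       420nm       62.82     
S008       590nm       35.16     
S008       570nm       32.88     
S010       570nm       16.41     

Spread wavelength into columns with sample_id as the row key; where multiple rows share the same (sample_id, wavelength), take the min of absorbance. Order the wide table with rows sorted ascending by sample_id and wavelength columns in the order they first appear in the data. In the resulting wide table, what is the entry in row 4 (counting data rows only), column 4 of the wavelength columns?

4.19

With rows sorted ascending by sample_id, row 4 is sample_id=S010. wavelength columns in first-appearance order: 570nm, 590nm, 410nm, 420nm; column 4 is 420nm.
Long rows with sample_id=S010, wavelength=420nm: min(91.22, 4.19) = 4.19.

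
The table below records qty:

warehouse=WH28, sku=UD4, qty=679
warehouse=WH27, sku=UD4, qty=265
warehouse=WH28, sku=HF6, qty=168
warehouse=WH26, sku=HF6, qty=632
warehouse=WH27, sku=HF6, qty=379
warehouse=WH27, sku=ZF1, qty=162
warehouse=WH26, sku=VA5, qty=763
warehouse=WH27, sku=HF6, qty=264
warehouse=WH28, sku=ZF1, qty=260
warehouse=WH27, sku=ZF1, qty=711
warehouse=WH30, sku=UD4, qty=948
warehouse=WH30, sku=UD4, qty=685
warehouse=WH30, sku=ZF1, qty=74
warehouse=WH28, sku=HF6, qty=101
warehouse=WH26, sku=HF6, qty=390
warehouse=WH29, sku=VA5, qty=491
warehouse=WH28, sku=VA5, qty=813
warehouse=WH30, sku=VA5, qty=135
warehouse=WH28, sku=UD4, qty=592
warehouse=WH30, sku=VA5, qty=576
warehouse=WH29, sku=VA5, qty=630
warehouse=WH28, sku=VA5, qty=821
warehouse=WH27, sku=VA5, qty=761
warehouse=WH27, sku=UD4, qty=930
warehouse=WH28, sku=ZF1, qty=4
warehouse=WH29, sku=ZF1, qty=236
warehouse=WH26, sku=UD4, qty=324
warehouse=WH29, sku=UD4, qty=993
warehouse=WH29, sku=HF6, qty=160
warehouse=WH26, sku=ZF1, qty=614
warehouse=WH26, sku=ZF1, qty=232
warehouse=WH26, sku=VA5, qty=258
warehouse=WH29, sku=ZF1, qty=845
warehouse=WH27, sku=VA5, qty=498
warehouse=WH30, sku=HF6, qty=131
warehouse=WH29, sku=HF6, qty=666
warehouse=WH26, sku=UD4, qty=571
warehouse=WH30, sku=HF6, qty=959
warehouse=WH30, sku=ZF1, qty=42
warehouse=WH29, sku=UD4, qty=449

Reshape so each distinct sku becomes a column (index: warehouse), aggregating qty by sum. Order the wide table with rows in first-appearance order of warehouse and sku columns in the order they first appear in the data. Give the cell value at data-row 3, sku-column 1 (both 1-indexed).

895

With rows in first-appearance order of warehouse, row 3 is warehouse=WH26. sku columns in first-appearance order: UD4, HF6, ZF1, VA5; column 1 is UD4.
Long rows with warehouse=WH26, sku=UD4: 324 + 571 = 895.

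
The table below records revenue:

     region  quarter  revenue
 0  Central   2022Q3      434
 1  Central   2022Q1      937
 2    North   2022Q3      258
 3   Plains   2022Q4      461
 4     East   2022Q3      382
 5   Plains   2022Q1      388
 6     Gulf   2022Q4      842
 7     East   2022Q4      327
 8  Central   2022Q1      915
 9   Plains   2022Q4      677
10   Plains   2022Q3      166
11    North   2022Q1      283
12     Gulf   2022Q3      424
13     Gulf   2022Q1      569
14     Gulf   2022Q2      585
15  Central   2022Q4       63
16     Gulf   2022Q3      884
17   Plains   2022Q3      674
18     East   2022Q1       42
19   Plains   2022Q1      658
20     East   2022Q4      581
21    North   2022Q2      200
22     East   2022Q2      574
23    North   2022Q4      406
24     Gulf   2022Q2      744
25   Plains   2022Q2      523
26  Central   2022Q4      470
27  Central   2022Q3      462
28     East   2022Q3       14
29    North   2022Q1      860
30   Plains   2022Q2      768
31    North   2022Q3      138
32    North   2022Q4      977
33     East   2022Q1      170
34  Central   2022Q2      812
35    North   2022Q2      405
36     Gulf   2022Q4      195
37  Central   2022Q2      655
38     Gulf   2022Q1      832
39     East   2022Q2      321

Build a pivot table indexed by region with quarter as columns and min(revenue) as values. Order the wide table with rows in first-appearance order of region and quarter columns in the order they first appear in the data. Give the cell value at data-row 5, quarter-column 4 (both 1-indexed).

585

With rows in first-appearance order of region, row 5 is region=Gulf. quarter columns in first-appearance order: 2022Q3, 2022Q1, 2022Q4, 2022Q2; column 4 is 2022Q2.
Long rows with region=Gulf, quarter=2022Q2: min(585, 744) = 585.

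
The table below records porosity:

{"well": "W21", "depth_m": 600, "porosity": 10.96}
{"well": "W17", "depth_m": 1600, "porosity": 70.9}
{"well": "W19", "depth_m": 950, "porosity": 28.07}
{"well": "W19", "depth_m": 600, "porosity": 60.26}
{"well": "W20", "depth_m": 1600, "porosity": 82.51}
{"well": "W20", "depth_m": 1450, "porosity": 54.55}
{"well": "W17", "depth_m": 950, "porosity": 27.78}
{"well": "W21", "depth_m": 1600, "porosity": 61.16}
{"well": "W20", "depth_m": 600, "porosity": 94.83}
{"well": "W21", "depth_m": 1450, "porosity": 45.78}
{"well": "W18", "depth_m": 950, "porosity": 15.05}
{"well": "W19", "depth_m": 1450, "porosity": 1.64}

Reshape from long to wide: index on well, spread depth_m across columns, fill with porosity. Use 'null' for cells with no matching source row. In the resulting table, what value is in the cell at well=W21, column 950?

null

No long-format row has well=W21 and depth_m=950, so the cell is null.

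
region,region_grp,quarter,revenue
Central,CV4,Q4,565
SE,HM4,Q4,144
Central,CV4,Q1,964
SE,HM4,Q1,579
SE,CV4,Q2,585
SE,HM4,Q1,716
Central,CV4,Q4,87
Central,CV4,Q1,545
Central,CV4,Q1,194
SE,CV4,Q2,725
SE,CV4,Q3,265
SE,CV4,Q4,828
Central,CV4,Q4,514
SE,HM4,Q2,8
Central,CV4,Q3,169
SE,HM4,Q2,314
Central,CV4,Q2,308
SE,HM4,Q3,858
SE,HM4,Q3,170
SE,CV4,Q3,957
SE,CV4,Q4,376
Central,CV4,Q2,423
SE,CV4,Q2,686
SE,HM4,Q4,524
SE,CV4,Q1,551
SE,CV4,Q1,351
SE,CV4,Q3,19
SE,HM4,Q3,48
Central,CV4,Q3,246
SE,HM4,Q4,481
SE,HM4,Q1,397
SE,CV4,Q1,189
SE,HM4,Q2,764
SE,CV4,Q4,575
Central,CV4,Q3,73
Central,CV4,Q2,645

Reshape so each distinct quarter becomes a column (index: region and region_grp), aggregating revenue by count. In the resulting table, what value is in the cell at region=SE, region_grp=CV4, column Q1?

Rows with region=SE, region_grp=CV4 and quarter=Q1: revenue values are 551, 351, 189.
3 rows match — count = 3.

3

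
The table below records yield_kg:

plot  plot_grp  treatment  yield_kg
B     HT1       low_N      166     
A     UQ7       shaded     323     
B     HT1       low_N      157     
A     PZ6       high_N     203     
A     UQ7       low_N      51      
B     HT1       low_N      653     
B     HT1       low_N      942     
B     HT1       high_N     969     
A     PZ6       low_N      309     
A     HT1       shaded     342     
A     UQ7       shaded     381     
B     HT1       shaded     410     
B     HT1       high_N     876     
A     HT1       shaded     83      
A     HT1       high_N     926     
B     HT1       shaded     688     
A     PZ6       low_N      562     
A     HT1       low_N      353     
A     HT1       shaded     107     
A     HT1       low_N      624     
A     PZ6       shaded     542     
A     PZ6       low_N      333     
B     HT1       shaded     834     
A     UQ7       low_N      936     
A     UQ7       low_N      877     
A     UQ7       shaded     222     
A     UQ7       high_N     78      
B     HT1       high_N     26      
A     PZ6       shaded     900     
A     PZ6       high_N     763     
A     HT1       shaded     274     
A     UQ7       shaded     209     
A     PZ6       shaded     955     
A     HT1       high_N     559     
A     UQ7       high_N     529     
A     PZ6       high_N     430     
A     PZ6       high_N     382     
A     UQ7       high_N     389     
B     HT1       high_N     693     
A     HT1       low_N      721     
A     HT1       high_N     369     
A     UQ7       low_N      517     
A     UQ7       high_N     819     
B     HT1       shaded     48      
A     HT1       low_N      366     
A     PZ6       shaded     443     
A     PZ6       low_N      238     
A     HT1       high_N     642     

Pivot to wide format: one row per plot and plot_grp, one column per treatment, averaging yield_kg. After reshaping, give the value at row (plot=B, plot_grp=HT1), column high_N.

641

Rows with plot=B, plot_grp=HT1 and treatment=high_N: yield_kg values are 969, 876, 26, 693.
(969 + 876 + 26 + 693) / 4 = 641.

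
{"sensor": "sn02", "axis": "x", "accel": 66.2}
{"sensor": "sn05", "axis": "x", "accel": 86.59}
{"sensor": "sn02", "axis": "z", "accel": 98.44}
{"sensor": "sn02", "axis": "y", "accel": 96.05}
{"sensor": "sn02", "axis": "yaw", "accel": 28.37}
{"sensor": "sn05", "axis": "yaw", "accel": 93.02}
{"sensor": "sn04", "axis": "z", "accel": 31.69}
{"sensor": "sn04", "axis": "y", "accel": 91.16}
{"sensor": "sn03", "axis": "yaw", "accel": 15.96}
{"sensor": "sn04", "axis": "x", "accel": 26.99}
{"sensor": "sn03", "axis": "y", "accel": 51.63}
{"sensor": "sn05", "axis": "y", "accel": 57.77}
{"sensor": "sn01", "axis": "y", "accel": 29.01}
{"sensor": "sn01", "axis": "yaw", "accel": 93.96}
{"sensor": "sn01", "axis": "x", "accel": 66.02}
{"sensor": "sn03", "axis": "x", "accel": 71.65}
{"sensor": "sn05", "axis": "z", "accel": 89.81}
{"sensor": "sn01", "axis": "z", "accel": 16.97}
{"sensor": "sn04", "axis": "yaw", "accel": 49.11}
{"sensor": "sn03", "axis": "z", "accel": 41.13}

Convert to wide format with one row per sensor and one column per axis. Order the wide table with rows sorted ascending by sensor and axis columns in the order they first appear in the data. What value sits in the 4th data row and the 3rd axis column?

91.16

With rows sorted ascending by sensor, row 4 is sensor=sn04. axis columns in first-appearance order: x, z, y, yaw; column 3 is y.
Long rows with sensor=sn04, axis=y: accel = 91.16.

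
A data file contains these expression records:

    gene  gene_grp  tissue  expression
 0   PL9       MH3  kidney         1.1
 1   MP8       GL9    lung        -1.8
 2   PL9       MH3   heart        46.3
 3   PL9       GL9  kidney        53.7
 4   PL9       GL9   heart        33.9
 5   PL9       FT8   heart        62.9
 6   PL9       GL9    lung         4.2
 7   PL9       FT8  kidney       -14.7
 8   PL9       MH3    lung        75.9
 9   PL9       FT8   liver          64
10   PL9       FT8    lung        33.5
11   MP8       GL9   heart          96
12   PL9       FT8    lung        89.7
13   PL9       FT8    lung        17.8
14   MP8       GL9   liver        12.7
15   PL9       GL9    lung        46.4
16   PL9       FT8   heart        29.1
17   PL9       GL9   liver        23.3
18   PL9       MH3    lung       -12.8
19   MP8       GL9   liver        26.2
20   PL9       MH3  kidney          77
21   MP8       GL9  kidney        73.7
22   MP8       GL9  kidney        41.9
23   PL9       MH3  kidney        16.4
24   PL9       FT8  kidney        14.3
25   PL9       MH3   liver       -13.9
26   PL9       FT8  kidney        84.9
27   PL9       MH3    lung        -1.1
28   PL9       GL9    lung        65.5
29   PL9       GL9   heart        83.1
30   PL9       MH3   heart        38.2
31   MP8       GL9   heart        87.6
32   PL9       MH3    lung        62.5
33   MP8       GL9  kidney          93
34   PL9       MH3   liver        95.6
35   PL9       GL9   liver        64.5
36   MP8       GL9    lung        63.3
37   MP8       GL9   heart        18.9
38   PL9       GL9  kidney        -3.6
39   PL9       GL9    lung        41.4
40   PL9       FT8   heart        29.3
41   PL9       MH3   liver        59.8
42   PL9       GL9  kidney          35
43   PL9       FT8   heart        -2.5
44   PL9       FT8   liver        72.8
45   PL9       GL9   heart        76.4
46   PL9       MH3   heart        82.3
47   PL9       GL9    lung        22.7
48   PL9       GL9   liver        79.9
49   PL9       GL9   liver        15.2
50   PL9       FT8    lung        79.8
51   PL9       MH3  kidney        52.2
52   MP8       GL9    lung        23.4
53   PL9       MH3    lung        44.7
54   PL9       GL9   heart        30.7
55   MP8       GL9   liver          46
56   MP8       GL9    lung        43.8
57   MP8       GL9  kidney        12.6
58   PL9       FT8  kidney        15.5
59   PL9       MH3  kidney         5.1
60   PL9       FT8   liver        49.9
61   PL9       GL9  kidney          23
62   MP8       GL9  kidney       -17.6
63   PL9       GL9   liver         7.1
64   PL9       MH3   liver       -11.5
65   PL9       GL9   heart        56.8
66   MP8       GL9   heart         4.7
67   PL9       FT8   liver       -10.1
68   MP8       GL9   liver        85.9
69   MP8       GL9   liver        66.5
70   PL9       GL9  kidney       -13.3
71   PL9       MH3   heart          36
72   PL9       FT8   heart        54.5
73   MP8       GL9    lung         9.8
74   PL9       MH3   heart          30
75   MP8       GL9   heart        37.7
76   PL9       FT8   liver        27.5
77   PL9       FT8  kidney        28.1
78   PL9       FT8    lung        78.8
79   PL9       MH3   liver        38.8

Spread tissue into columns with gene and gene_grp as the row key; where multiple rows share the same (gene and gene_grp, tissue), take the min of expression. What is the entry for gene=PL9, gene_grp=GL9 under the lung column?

Rows with gene=PL9, gene_grp=GL9 and tissue=lung: expression values are 4.2, 46.4, 65.5, 41.4, 22.7.
min(4.2, 46.4, 65.5, 41.4, 22.7) = 4.2.

4.2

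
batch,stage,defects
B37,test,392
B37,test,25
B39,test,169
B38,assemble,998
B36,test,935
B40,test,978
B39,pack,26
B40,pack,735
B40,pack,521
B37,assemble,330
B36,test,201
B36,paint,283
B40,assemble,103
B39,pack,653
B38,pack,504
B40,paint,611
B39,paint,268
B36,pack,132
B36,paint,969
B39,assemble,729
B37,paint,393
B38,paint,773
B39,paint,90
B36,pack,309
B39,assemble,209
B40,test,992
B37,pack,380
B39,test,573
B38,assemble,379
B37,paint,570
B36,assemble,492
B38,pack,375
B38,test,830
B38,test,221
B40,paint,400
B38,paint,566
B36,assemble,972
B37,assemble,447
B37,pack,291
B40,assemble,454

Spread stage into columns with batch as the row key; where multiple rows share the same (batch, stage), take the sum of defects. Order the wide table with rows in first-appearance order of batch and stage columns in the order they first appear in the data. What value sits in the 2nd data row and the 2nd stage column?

With rows in first-appearance order of batch, row 2 is batch=B39. stage columns in first-appearance order: test, assemble, pack, paint; column 2 is assemble.
Long rows with batch=B39, stage=assemble: 729 + 209 = 938.

938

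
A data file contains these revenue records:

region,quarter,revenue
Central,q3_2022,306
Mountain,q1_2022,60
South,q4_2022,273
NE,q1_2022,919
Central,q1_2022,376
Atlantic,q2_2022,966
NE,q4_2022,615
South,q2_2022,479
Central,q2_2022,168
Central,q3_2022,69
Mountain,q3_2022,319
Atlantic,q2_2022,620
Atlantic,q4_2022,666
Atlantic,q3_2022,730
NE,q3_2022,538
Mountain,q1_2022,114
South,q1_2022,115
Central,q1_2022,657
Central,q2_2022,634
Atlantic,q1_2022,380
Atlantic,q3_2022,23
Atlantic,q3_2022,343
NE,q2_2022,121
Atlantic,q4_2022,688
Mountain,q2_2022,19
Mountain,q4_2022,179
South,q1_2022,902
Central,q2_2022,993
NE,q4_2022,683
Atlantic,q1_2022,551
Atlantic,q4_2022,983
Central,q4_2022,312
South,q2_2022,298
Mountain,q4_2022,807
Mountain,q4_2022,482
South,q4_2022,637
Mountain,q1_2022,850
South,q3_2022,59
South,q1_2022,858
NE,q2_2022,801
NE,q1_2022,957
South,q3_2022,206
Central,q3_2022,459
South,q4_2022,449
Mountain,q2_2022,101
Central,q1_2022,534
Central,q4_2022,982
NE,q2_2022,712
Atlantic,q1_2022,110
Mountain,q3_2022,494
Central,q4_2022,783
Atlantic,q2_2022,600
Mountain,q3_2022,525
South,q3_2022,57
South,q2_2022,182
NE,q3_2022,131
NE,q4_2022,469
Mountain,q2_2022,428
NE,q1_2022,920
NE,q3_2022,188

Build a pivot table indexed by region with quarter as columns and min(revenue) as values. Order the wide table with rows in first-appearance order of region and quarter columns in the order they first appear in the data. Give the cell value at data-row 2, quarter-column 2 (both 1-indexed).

With rows in first-appearance order of region, row 2 is region=Mountain. quarter columns in first-appearance order: q3_2022, q1_2022, q4_2022, q2_2022; column 2 is q1_2022.
Long rows with region=Mountain, quarter=q1_2022: min(60, 114, 850) = 60.

60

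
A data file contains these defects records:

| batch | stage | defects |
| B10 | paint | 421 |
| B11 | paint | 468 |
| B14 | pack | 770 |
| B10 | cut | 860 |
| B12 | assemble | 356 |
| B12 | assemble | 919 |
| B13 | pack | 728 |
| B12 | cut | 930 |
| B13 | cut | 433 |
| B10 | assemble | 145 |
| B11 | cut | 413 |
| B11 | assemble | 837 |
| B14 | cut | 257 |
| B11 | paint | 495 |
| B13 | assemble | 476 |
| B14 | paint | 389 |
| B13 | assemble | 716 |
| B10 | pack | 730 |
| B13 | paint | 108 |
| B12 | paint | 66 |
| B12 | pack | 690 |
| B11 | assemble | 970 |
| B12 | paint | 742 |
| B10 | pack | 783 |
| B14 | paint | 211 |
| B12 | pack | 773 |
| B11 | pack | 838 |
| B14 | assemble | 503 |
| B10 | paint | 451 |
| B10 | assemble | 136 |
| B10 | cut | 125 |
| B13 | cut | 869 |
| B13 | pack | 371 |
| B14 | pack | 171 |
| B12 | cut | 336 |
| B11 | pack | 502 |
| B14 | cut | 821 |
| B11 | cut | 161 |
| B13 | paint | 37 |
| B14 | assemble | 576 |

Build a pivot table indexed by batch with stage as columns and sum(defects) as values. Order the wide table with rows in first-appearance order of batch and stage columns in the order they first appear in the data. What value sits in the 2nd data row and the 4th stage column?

1807

With rows in first-appearance order of batch, row 2 is batch=B11. stage columns in first-appearance order: paint, pack, cut, assemble; column 4 is assemble.
Long rows with batch=B11, stage=assemble: 837 + 970 = 1807.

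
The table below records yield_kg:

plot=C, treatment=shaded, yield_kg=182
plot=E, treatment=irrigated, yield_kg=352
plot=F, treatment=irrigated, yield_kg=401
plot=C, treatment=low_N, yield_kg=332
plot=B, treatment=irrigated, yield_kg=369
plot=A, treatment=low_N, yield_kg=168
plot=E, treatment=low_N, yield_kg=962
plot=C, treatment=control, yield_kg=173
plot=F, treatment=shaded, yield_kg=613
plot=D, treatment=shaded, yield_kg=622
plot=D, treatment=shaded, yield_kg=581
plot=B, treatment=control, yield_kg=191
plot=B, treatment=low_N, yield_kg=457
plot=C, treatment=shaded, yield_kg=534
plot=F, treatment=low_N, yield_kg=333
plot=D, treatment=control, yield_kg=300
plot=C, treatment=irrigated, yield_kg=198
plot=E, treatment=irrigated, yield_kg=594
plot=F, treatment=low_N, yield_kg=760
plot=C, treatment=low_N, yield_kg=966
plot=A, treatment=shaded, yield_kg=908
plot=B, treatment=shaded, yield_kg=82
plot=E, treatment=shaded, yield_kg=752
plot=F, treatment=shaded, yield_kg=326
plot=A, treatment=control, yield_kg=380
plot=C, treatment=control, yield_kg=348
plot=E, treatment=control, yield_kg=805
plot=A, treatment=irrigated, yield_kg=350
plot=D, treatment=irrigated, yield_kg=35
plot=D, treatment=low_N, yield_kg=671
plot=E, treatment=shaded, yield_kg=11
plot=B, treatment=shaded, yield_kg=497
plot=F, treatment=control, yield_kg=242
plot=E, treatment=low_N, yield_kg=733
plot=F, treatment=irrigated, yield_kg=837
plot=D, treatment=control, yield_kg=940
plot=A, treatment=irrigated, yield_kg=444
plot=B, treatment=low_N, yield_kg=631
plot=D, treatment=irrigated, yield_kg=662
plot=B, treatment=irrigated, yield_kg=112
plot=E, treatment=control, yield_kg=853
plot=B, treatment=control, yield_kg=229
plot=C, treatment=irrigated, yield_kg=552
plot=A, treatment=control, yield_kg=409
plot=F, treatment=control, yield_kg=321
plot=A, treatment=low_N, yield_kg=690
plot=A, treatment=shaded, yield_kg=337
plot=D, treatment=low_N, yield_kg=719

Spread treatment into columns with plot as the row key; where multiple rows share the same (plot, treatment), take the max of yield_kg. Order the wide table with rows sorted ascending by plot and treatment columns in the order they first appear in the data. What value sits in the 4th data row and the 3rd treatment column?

With rows sorted ascending by plot, row 4 is plot=D. treatment columns in first-appearance order: shaded, irrigated, low_N, control; column 3 is low_N.
Long rows with plot=D, treatment=low_N: max(671, 719) = 719.

719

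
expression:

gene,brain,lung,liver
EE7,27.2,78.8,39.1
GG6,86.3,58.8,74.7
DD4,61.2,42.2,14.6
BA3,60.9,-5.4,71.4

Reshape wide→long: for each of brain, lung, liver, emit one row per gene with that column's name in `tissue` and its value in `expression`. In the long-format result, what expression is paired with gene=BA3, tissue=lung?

Unpivoting turns each (gene, wide-column) pair into one long row.
The wide cell at row BA3, column lung holds -5.4, so the long row (BA3, lung) has expression=-5.4.

-5.4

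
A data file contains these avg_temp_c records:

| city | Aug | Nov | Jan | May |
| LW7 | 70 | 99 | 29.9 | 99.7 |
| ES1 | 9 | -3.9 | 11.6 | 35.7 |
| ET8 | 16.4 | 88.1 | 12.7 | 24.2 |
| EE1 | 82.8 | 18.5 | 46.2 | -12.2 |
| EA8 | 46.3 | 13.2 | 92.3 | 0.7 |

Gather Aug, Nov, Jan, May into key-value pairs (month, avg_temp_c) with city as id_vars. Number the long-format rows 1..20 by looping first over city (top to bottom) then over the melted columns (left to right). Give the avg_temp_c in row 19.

92.3

20 rows total (5 × 4). Row 19: index ⌊(19-1)/4⌋ = 4 into city → EA8; (19-1) mod 4 = 2 into the melted columns → Jan.
So row 19 is (EA8, Jan, 92.3); avg_temp_c = 92.3.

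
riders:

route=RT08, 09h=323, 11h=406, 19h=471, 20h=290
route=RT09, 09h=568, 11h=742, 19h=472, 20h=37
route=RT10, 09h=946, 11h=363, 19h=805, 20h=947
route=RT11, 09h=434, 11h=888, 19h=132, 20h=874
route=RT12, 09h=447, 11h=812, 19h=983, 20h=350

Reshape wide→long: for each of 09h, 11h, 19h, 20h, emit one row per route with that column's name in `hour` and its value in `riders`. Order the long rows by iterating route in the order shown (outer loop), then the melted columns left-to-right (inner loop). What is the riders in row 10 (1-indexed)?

20 rows total (5 × 4). Row 10: index ⌊(10-1)/4⌋ = 2 into route → RT10; (10-1) mod 4 = 1 into the melted columns → 11h.
So row 10 is (RT10, 11h, 363); riders = 363.

363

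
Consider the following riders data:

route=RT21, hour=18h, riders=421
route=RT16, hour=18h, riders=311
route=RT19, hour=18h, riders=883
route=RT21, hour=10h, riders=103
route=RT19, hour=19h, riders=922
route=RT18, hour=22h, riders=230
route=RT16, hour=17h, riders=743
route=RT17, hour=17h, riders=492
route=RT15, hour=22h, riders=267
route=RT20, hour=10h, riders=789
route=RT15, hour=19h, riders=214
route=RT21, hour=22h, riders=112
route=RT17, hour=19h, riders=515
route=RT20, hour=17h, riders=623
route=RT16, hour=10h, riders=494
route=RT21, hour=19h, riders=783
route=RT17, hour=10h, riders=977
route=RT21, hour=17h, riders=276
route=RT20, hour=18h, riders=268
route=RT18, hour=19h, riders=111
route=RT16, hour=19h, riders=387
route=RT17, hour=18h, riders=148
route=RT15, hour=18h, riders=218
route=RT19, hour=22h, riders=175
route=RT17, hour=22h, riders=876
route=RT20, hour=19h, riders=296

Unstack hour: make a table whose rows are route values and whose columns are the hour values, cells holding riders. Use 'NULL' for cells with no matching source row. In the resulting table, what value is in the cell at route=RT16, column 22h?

NULL

No long-format row has route=RT16 and hour=22h, so the cell is NULL.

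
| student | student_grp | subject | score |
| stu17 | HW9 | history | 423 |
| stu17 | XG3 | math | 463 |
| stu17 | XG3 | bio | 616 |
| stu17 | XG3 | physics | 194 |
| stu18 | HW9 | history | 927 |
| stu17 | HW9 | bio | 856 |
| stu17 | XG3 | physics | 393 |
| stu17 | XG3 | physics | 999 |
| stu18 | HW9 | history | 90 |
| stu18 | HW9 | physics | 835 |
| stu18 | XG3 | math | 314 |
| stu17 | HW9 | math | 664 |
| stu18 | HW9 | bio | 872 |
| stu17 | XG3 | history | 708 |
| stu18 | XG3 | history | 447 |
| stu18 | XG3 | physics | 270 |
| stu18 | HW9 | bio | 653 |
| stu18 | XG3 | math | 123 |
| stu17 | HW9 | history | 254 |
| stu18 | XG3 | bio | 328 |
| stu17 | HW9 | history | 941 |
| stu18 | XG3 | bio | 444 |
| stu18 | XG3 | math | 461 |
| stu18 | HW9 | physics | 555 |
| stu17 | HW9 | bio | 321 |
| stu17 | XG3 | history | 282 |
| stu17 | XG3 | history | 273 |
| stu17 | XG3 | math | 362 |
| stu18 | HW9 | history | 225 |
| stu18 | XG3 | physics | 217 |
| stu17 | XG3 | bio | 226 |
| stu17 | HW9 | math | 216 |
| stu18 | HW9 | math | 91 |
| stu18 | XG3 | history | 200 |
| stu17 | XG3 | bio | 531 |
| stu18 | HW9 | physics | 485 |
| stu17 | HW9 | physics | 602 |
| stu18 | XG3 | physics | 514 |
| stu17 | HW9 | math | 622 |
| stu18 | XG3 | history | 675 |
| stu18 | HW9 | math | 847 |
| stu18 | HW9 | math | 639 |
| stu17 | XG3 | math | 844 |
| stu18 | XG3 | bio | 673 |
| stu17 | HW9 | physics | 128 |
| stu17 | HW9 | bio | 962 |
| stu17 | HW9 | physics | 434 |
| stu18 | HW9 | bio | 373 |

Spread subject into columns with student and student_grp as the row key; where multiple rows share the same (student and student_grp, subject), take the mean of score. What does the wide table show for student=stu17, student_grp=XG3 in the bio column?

457.67

Rows with student=stu17, student_grp=XG3 and subject=bio: score values are 616, 226, 531.
(616 + 226 + 531) / 3 = 457.67.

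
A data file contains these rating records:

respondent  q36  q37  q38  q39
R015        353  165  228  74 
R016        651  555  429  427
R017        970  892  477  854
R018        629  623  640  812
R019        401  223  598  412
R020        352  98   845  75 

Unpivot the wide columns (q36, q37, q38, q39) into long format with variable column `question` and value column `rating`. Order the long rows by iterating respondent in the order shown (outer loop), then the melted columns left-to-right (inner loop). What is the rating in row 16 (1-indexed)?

24 rows total (6 × 4). Row 16: index ⌊(16-1)/4⌋ = 3 into respondent → R018; (16-1) mod 4 = 3 into the melted columns → q39.
So row 16 is (R018, q39, 812); rating = 812.

812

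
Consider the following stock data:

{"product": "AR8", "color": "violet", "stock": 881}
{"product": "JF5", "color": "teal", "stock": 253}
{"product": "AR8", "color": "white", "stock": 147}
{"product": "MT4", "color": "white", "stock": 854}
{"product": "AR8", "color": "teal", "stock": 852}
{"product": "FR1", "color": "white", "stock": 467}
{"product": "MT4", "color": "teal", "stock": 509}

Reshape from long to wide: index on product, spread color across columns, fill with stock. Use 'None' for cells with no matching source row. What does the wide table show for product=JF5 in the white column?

No long-format row has product=JF5 and color=white, so the cell is None.

None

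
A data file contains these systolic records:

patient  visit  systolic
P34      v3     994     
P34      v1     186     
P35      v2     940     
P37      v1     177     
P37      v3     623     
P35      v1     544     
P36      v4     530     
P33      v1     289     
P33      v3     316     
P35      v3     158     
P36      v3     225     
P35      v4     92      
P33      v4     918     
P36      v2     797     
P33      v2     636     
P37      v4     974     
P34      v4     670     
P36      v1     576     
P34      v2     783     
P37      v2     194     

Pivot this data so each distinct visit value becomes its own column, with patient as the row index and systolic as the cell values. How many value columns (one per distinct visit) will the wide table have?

4

4 distinct visit values: v1, v2, v3, v4.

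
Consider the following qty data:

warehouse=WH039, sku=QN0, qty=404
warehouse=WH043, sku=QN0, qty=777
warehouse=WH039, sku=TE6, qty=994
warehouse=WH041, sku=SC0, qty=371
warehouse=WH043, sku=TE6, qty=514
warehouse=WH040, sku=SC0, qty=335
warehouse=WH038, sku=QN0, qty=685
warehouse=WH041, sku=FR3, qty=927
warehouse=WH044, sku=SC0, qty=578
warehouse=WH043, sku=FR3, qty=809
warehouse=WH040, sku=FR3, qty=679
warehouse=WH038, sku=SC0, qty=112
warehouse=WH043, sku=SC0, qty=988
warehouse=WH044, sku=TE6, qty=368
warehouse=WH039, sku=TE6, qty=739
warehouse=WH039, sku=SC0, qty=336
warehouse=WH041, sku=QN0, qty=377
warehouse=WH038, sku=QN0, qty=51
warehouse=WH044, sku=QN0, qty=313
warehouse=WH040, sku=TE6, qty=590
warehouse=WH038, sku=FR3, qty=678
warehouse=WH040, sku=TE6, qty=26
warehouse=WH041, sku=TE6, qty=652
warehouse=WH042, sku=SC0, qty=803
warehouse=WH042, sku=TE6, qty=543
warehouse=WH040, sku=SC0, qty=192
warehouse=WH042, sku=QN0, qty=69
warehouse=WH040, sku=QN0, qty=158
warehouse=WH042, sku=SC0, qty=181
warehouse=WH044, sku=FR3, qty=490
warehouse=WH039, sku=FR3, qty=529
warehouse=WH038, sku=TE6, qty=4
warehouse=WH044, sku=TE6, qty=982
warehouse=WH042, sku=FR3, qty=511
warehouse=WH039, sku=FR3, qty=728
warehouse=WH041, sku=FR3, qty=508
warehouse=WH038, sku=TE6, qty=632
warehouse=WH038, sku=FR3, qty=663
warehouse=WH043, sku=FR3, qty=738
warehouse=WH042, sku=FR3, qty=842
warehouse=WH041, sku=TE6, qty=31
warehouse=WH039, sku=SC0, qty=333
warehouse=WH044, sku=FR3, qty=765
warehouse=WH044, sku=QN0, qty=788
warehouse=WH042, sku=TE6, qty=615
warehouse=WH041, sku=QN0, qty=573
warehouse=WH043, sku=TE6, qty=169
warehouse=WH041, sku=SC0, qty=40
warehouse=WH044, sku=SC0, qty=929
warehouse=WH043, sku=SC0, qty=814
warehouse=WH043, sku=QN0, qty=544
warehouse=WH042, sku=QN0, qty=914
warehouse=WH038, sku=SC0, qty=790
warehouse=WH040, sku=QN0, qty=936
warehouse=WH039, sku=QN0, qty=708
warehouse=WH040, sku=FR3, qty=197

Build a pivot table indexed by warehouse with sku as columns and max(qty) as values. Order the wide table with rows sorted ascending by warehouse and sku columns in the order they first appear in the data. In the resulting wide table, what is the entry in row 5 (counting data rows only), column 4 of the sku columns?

With rows sorted ascending by warehouse, row 5 is warehouse=WH042. sku columns in first-appearance order: QN0, TE6, SC0, FR3; column 4 is FR3.
Long rows with warehouse=WH042, sku=FR3: max(511, 842) = 842.

842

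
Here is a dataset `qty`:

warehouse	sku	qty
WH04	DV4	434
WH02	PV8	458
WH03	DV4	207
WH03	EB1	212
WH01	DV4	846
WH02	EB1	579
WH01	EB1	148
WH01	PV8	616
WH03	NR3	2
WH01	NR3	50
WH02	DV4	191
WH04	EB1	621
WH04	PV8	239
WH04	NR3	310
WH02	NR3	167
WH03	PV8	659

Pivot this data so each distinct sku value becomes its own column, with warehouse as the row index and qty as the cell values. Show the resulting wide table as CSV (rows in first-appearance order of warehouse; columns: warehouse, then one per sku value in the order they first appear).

Columns: warehouse plus the 4 distinct sku values (DV4, PV8, EB1, NR3).
For example, row WH04 column DV4 takes qty=434 from the long row (WH04, DV4).

warehouse,DV4,PV8,EB1,NR3
WH04,434,239,621,310
WH02,191,458,579,167
WH03,207,659,212,2
WH01,846,616,148,50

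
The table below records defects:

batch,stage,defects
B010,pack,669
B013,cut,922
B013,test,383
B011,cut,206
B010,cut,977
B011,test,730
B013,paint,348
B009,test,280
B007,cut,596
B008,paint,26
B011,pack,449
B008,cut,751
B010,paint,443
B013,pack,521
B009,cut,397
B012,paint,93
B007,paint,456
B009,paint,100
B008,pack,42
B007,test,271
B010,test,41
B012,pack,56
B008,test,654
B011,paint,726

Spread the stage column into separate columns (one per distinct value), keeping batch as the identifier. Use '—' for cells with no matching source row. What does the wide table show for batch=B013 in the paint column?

The long row with batch=B013, stage=paint has defects=348.

348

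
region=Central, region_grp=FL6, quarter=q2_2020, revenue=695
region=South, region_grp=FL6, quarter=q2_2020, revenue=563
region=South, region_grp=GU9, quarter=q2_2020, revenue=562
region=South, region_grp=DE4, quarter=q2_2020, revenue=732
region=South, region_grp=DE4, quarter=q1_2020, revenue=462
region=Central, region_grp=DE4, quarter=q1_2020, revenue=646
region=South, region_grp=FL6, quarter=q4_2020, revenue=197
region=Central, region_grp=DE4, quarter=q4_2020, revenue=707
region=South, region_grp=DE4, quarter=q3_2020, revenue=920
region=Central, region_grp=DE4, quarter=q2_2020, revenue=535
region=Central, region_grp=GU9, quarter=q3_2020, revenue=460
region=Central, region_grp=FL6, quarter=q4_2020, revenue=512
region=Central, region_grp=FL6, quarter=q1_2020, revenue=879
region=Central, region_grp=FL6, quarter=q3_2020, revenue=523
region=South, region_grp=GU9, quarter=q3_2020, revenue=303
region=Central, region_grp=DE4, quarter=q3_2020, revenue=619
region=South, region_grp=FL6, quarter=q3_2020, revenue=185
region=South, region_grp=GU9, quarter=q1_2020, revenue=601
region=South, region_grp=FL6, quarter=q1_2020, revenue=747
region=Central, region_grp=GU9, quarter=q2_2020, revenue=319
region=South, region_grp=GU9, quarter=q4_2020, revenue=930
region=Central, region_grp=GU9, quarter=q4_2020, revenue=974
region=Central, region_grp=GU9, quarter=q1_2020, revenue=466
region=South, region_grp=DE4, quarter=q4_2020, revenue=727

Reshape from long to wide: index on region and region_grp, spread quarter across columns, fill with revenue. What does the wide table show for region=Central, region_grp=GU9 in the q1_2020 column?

Wide layout: rows indexed by region and region_grp, columns are the 4 distinct quarter values (q2_2020, q1_2020, q4_2020, q3_2020).
Cell (region=Central, region_grp=GU9, quarter=q1_2020) draws from the long row where region=Central, region_grp=GU9 and quarter=q1_2020, which has revenue=466.

466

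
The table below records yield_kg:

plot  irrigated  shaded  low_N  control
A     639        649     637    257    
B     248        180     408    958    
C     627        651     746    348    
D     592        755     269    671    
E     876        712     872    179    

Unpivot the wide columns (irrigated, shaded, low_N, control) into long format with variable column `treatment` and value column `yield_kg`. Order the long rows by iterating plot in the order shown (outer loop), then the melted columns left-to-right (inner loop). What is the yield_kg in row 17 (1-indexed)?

20 rows total (5 × 4). Row 17: index ⌊(17-1)/4⌋ = 4 into plot → E; (17-1) mod 4 = 0 into the melted columns → irrigated.
So row 17 is (E, irrigated, 876); yield_kg = 876.

876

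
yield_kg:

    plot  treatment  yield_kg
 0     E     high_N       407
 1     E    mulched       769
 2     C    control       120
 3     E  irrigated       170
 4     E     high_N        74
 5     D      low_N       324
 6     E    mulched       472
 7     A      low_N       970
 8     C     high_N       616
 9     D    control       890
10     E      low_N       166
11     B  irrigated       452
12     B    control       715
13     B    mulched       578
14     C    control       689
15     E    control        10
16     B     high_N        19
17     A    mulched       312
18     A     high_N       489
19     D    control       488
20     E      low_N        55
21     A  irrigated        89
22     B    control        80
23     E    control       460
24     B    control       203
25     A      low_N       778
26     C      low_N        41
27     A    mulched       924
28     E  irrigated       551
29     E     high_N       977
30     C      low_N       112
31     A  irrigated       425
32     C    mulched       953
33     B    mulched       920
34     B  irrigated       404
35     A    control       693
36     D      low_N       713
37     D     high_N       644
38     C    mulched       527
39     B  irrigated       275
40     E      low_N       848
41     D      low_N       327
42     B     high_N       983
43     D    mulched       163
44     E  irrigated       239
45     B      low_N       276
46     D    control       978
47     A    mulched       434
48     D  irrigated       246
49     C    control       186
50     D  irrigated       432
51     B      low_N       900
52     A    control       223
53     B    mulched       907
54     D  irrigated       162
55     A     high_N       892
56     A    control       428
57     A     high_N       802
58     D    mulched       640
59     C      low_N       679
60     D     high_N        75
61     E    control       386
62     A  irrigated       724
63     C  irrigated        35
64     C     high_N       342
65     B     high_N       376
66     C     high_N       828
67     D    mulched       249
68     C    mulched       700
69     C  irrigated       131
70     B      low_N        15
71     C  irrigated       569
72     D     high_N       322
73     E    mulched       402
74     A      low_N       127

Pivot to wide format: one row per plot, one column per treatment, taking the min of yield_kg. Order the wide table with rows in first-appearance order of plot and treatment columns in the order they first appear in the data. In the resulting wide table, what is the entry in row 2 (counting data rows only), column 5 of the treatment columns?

41

With rows in first-appearance order of plot, row 2 is plot=C. treatment columns in first-appearance order: high_N, mulched, control, irrigated, low_N; column 5 is low_N.
Long rows with plot=C, treatment=low_N: min(41, 112, 679) = 41.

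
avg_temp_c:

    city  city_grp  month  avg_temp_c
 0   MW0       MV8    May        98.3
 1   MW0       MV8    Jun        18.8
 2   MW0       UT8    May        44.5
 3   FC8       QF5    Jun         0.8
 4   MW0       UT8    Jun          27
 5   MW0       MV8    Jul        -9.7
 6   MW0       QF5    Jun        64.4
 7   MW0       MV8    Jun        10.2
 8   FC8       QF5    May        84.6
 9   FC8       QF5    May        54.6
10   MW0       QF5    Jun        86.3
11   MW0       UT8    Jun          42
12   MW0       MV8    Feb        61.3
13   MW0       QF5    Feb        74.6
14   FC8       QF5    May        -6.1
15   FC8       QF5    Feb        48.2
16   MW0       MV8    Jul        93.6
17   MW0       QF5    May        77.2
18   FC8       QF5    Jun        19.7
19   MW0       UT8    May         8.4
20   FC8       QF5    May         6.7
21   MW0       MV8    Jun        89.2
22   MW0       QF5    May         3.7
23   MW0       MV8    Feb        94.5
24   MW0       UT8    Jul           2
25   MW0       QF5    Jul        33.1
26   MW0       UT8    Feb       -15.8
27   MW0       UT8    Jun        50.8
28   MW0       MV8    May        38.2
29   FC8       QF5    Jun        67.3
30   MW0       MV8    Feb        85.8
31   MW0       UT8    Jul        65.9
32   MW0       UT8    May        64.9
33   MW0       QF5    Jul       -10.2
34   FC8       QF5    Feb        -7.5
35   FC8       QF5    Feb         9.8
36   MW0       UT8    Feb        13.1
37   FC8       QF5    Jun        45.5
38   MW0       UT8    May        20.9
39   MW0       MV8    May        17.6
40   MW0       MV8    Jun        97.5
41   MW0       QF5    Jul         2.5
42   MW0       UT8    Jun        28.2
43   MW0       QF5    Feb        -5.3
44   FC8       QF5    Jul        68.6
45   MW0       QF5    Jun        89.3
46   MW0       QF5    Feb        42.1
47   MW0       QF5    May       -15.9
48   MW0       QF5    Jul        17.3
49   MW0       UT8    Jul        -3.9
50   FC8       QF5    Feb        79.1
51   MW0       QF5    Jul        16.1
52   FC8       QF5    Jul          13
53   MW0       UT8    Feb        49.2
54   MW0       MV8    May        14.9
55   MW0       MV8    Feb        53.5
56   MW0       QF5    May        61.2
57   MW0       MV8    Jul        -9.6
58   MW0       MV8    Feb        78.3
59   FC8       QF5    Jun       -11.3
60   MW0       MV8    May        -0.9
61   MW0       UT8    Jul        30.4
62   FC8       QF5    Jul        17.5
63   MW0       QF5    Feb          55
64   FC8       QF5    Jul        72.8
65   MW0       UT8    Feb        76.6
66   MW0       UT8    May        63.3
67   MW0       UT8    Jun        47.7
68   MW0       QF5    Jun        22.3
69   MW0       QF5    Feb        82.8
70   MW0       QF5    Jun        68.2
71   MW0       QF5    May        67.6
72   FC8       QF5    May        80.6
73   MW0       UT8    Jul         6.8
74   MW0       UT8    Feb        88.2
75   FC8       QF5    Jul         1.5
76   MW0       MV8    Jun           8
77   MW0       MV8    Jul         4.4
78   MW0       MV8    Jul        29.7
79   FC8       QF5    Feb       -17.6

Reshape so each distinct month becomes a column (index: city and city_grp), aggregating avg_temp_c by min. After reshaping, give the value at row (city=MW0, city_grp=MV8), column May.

-0.9

Rows with city=MW0, city_grp=MV8 and month=May: avg_temp_c values are 98.3, 38.2, 17.6, 14.9, -0.9.
min(98.3, 38.2, 17.6, 14.9, -0.9) = -0.9.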